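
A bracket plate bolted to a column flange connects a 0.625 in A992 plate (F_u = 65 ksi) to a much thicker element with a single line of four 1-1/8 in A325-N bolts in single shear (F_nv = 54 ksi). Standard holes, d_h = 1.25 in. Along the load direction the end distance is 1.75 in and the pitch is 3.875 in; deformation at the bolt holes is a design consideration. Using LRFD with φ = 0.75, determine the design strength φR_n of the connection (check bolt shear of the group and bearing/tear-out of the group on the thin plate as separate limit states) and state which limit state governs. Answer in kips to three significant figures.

Bolt shear: A_b = π·1.125²/4 = 0.994 in²; R_n = 54 × 0.994 × 4 × 1 = 214.7 kips → 0.75 × 214.7 = 161 kips.
Bearing (1.2 l_c t F_u ≤ 2.4 d t F_u): upper limit = 2.4·1.125·0.625·65 = 109.7 kips.
  Edge l_c = 1.75 − 1.25/2 = 1.125 → r_n = 54.84 kips; interior l_c = 3.875 − 1.25 = 2.625 → r_n = 109.7 kips.
  R_n,bearing = 1·54.84 + 3·109.7 = 383.9 kips → 0.75 × 383.9 = 288 kips.
Bolt shear governs: 161 kips.

161 kips (bolt shear governs)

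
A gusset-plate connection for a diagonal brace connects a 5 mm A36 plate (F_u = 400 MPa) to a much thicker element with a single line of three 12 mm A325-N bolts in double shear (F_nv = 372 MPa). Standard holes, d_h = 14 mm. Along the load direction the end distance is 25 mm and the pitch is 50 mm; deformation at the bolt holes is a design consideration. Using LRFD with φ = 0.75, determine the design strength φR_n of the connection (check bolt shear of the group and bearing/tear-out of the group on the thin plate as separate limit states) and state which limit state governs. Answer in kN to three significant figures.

Bolt shear: A_b = π·12²/4 = 113.1 mm²; R_n = 372 × 113.1 × 3 × 2 / 1000 = 252.4 kN → 0.75 × 252.4 = 189 kN.
Bearing (1.2 l_c t F_u ≤ 2.4 d t F_u): upper limit = 2.4·12·5·400 / 1000 = 57.6 kN.
  Edge l_c = 25 − 14/2 = 18 → r_n = 43.2 kN; interior l_c = 50 − 14 = 36 → r_n = 57.6 kN.
  R_n,bearing = 1·43.2 + 2·57.6 = 158.4 kN → 0.75 × 158.4 = 119 kN.
Bearing governs: 119 kN.

119 kN (bearing governs)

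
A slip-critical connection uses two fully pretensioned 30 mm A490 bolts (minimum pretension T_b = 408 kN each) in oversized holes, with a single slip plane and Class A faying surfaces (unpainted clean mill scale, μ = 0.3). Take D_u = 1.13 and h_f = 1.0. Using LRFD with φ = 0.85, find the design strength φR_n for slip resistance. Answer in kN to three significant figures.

235 kN

R_n = μ · D_u · h_f · T_b · n_s · n_b = 0.3 × 1.13 × 1.0 × 408 × 1 × 2 = 276.6 kN.
Design strength φR_n = 0.85 × 276.6 = 235 kN.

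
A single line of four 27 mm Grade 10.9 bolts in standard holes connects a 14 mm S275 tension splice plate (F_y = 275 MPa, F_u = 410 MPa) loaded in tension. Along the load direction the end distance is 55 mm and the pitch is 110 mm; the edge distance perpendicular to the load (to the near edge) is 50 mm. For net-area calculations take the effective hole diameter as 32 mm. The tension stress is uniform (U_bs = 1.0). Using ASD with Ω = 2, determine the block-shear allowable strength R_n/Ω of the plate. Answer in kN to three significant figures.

542 kN

Shear plane L_v = 55 + 3·110 = 385 mm; A_gv = 385 × 14 = 5390 mm².
A_nv = (385 − 3.5·32) × 14 = 3822 mm².
A_nt = (50 − 0.5·32) × 14 = 476 mm².
0.6 F_u A_nv = 940.2 kN; 0.6 F_y A_gv = 889.4 kN → shear yielding governs the shear term.
R_n = 889.4 + 1.0 × 410 × 476 / 1000 = 1085 kN.
Allowable strength R_n/Ω = 1085 / 2 = 542 kN.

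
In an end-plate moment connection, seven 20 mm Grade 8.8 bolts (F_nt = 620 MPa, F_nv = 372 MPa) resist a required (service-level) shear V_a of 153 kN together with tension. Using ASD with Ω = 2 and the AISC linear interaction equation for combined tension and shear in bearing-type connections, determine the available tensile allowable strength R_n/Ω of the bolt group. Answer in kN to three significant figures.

631 kN

A_b = π·20²/4 = 314.2 mm²; f_rv = 153 × 1000 / (7 × 314.2) = 69.57 MPa.
F'_nt = 1.3 F_nt − (Ω F_nt / F_nv) f_rv = 1.3·620 − (2·620/372)·69.57 = 574.1 MPa, capped at F_nt → F'_nt = 574.1 MPa.
R_n = F'_nt · A_b · n = 574.1 × 314.2 × 7 / 1000 = 1262 kN.
Allowable strength R_n/Ω = 1262 / 2 = 631 kN.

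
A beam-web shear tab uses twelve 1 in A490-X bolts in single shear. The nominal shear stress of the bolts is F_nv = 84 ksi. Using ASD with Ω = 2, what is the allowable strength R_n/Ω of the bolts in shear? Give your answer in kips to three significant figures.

A_b = π × 1² / 4 = 0.7854 in².
R_n = F_nv · A_b · n · n_s = 84 × 0.7854 × 12 × 1 = 791.7 kips.
Allowable strength R_n/Ω = 791.7 / 2 = 396 kips.

396 kips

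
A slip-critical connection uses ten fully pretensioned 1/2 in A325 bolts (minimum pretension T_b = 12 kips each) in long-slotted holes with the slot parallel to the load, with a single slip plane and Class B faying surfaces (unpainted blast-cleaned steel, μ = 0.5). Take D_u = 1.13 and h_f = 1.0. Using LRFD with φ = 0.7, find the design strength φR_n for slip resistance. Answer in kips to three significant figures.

R_n = μ · D_u · h_f · T_b · n_s · n_b = 0.5 × 1.13 × 1.0 × 12 × 1 × 10 = 67.8 kips.
Design strength φR_n = 0.7 × 67.8 = 47.5 kips.

47.5 kips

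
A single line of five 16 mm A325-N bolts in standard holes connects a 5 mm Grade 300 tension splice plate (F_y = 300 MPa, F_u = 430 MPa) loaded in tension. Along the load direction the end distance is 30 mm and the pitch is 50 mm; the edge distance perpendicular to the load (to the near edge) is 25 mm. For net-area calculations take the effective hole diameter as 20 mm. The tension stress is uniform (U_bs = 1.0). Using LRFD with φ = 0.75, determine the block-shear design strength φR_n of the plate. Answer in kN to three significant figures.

160 kN

Shear plane L_v = 30 + 4·50 = 230 mm; A_gv = 230 × 5 = 1150 mm².
A_nv = (230 − 4.5·20) × 5 = 700 mm².
A_nt = (25 − 0.5·20) × 5 = 75 mm².
0.6 F_u A_nv = 180.6 kN; 0.6 F_y A_gv = 207 kN → shear rupture governs the shear term.
R_n = 180.6 + 1.0 × 430 × 75 / 1000 = 212.8 kN.
Design strength φR_n = 0.75 × 212.8 = 160 kN.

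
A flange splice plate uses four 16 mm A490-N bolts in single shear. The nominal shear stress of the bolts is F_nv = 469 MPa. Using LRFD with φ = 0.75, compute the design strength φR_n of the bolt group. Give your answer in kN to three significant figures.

A_b = π × 16² / 4 = 201.1 mm².
R_n = F_nv · A_b · n · n_s = 469 × 201.1 × 4 × 1 / 1000 = 377.2 kN.
Design strength φR_n = 0.75 × 377.2 = 283 kN.

283 kN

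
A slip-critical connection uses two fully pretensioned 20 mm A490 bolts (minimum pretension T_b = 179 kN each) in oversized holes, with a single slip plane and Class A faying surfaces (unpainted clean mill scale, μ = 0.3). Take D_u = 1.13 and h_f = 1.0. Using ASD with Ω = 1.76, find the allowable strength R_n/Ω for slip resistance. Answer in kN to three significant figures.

69 kN

R_n = μ · D_u · h_f · T_b · n_s · n_b = 0.3 × 1.13 × 1.0 × 179 × 1 × 2 = 121.4 kN.
Allowable strength R_n/Ω = 121.4 / 1.76 = 69 kN.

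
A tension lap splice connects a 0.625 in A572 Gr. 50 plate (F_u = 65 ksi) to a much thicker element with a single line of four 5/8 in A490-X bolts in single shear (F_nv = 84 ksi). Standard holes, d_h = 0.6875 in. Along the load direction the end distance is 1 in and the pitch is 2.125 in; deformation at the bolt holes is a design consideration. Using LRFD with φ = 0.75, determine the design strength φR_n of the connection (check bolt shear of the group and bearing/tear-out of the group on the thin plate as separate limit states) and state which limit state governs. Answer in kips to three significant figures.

Bolt shear: A_b = π·0.625²/4 = 0.3068 in²; R_n = 84 × 0.3068 × 4 × 1 = 103.1 kips → 0.75 × 103.1 = 77.3 kips.
Bearing (1.2 l_c t F_u ≤ 2.4 d t F_u): upper limit = 2.4·0.625·0.625·65 = 60.94 kips.
  Edge l_c = 1 − 0.6875/2 = 0.6562 → r_n = 31.99 kips; interior l_c = 2.125 − 0.6875 = 1.438 → r_n = 60.94 kips.
  R_n,bearing = 1·31.99 + 3·60.94 = 214.8 kips → 0.75 × 214.8 = 161 kips.
Bolt shear governs: 77.3 kips.

77.3 kips (bolt shear governs)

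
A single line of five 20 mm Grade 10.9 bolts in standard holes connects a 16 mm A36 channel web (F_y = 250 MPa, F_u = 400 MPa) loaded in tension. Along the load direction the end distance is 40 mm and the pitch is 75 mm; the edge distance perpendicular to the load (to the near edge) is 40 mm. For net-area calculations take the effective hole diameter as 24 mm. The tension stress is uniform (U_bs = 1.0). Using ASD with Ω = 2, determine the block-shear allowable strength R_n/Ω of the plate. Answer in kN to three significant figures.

498 kN

Shear plane L_v = 40 + 4·75 = 340 mm; A_gv = 340 × 16 = 5440 mm².
A_nv = (340 − 4.5·24) × 16 = 3712 mm².
A_nt = (40 − 0.5·24) × 16 = 448 mm².
0.6 F_u A_nv = 890.9 kN; 0.6 F_y A_gv = 816 kN → shear yielding governs the shear term.
R_n = 816 + 1.0 × 400 × 448 / 1000 = 995.2 kN.
Allowable strength R_n/Ω = 995.2 / 2 = 498 kN.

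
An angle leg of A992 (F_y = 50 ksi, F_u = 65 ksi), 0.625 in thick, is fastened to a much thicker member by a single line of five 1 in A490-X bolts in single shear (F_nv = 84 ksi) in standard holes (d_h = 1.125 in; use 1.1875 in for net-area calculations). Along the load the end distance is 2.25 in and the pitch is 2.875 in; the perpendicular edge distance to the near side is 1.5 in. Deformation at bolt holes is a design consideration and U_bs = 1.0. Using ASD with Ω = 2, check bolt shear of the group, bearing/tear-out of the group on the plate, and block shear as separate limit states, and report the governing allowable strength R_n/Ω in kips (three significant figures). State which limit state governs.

121 kips (block shear governs)

Bolt shear: A_b = π·1²/4 = 0.7854 in²; R_n = 84 × 0.7854 × 5 × 1 = 329.9 kips → 329.9 / 2 = 165 kips.
Bearing: edge l_c = 1.688, r_n = 82.27 kips; interior l_c = 1.75, r_n = 85.31 kips; R_n = 82.27 + 4·85.31 = 423.5 kips → 212 kips.
Block shear: A_gv = 8.594, A_nv = 5.254, A_nt = 0.5664 in²; R_n = min(0.6F_uA_nv, 0.6F_yA_gv) + U_bs·F_u·A_nt = 241.7 kips → 121 kips.
Block shear governs: 121 kips.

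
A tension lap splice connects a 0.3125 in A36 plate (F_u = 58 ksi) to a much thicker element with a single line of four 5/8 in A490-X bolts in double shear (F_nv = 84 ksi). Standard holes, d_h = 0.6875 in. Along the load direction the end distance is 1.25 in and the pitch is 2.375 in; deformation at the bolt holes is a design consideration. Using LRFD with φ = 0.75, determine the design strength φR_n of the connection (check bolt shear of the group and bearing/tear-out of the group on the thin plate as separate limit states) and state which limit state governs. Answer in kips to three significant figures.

Bolt shear: A_b = π·0.625²/4 = 0.3068 in²; R_n = 84 × 0.3068 × 4 × 2 = 206.2 kips → 0.75 × 206.2 = 155 kips.
Bearing (1.2 l_c t F_u ≤ 2.4 d t F_u): upper limit = 2.4·0.625·0.3125·58 = 27.19 kips.
  Edge l_c = 1.25 − 0.6875/2 = 0.9062 → r_n = 19.71 kips; interior l_c = 2.375 − 0.6875 = 1.688 → r_n = 27.19 kips.
  R_n,bearing = 1·19.71 + 3·27.19 = 101.3 kips → 0.75 × 101.3 = 76 kips.
Bearing governs: 76 kips.

76 kips (bearing governs)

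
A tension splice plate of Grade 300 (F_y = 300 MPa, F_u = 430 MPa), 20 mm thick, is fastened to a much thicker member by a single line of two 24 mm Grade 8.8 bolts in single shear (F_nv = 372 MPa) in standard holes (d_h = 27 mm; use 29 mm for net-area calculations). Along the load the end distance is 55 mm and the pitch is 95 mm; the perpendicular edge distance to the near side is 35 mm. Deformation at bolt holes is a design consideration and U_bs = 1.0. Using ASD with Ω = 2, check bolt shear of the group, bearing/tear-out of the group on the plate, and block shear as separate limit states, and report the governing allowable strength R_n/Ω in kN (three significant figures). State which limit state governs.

168 kN (bolt shear governs)

Bolt shear: A_b = π·24²/4 = 452.4 mm²; R_n = 372 × 452.4 × 2 × 1 / 1000 = 336.6 kN → 336.6 / 2 = 168 kN.
Bearing: edge l_c = 41.5, r_n = 428.3 kN; interior l_c = 68, r_n = 495.4 kN; R_n = 428.3 + 1·495.4 = 923.6 kN → 462 kN.
Block shear: A_gv = 3000, A_nv = 2130, A_nt = 410 mm²; R_n = min(0.6F_uA_nv, 0.6F_yA_gv) + U_bs·F_u·A_nt = 716.3 kN → 358 kN.
Bolt shear governs: 168 kN.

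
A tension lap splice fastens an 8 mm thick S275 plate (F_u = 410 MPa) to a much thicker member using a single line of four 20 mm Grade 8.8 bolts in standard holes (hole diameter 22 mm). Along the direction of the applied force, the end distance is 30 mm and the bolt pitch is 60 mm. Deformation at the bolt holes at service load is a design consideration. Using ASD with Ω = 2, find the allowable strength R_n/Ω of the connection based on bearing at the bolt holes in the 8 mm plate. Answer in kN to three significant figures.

262 kN

Per bolt r_n = 1.2 l_c t F_u ≤ 2.4 d t F_u; upper limit = 2.4 × 20 × 8 × 410 / 1000 = 157.4 kN.
Edge bolt: l_c = 30 − 22/2 = 19 mm → 1.2 × 19 × 8 × 410 / 1000 = 74.78 → r_n = 74.78 kN.
Interior bolts: l_c = 60 − 22 = 38 mm → 1.2 × 38 × 8 × 410 / 1000 = 149.6 → r_n = 149.6 kN.
R_n = 1 × 74.78 + 3 × 149.6 = 523.5 kN.
Allowable strength R_n/Ω = 523.5 / 2 = 262 kN.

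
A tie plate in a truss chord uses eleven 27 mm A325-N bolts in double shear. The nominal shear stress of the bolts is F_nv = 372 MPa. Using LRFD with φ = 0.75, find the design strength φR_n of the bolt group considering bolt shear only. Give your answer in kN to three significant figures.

A_b = π × 27² / 4 = 572.6 mm².
R_n = F_nv · A_b · n · n_s = 372 × 572.6 × 11 × 2 / 1000 = 4686 kN.
Design strength φR_n = 0.75 × 4686 = 3510 kN.

3510 kN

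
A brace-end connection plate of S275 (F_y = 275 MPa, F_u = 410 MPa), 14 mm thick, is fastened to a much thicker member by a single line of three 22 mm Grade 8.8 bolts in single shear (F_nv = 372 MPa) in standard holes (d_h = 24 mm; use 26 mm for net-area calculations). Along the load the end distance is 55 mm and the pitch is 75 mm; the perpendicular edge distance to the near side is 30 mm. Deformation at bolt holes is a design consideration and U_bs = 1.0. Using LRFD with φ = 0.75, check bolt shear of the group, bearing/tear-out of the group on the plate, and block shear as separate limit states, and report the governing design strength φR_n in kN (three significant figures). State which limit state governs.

318 kN (bolt shear governs)

Bolt shear: A_b = π·22²/4 = 380.1 mm²; R_n = 372 × 380.1 × 3 × 1 / 1000 = 424.2 kN → 0.75 × 424.2 = 318 kN.
Bearing: edge l_c = 43, r_n = 296.2 kN; interior l_c = 51, r_n = 303.1 kN; R_n = 296.2 + 2·303.1 = 902.3 kN → 677 kN.
Block shear: A_gv = 2870, A_nv = 1960, A_nt = 238 mm²; R_n = min(0.6F_uA_nv, 0.6F_yA_gv) + U_bs·F_u·A_nt = 571.1 kN → 428 kN.
Bolt shear governs: 318 kN.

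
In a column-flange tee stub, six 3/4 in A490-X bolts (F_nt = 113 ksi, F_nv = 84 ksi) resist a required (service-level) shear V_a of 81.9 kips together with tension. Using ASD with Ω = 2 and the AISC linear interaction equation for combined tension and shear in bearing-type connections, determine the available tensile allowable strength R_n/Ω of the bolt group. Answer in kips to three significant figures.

84.5 kips

A_b = π·0.75²/4 = 0.4418 in²; f_rv = 81.9 / (6 × 0.4418) = 30.9 ksi.
F'_nt = 1.3 F_nt − (Ω F_nt / F_nv) f_rv = 1.3·113 − (2·113/84)·30.9 = 63.77 ksi, capped at F_nt → F'_nt = 63.77 ksi.
R_n = F'_nt · A_b · n = 63.77 × 0.4418 × 6 = 169 kips.
Allowable strength R_n/Ω = 169 / 2 = 84.5 kips.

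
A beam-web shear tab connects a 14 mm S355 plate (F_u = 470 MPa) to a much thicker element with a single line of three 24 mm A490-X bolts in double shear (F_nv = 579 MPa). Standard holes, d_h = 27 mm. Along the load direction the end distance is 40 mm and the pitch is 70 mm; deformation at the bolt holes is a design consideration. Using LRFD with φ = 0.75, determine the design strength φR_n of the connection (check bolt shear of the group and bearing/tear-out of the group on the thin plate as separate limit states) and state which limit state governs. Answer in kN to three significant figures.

Bolt shear: A_b = π·24²/4 = 452.4 mm²; R_n = 579 × 452.4 × 3 × 2 / 1000 = 1572 kN → 0.75 × 1572 = 1180 kN.
Bearing (1.2 l_c t F_u ≤ 2.4 d t F_u): upper limit = 2.4·24·14·470 / 1000 = 379 kN.
  Edge l_c = 40 − 27/2 = 26.5 → r_n = 209.2 kN; interior l_c = 70 − 27 = 43 → r_n = 339.5 kN.
  R_n,bearing = 1·209.2 + 2·339.5 = 888.3 kN → 0.75 × 888.3 = 666 kN.
Bearing governs: 666 kN.

666 kN (bearing governs)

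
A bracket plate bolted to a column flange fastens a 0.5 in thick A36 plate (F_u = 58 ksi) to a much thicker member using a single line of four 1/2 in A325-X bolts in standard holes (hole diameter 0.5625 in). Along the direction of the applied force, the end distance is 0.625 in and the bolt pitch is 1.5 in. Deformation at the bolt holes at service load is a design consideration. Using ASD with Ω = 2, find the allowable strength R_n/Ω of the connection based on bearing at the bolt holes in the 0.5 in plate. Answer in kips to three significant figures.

Per bolt r_n = 1.2 l_c t F_u ≤ 2.4 d t F_u; upper limit = 2.4 × 0.5 × 0.5 × 58 = 34.8 kips.
Edge bolt: l_c = 0.625 − 0.5625/2 = 0.3438 in → 1.2 × 0.3438 × 0.5 × 58 = 11.96 → r_n = 11.96 kips.
Interior bolts: l_c = 1.5 − 0.5625 = 0.9375 in → 1.2 × 0.9375 × 0.5 × 58 = 32.62 → r_n = 32.62 kips.
R_n = 1 × 11.96 + 3 × 32.62 = 109.8 kips.
Allowable strength R_n/Ω = 109.8 / 2 = 54.9 kips.

54.9 kips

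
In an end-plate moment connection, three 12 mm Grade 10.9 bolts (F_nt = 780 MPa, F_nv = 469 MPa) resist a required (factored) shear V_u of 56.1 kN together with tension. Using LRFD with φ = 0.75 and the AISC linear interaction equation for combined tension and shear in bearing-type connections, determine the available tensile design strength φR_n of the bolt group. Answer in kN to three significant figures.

165 kN

A_b = π·12²/4 = 113.1 mm²; f_rv = 56.1 × 1000 / (3 × 113.1) = 165.3 MPa.
F'_nt = 1.3 F_nt − (F_nt / φF_nv) f_rv = 1.3·780 − (780/(0.75·469))·165.3 = 647.4 MPa, capped at F_nt → F'_nt = 647.4 MPa.
R_n = F'_nt · A_b · n = 647.4 × 113.1 × 3 / 1000 = 219.6 kN.
Design strength φR_n = 0.75 × 219.6 = 165 kN.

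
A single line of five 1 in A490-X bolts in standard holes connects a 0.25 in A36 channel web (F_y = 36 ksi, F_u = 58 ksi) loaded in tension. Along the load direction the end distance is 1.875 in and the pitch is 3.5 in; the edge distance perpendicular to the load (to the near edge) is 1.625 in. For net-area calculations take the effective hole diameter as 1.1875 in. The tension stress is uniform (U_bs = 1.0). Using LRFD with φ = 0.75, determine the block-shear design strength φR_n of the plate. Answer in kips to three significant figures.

75.5 kips

Shear plane L_v = 1.875 + 4·3.5 = 15.88 in; A_gv = 15.88 × 0.25 = 3.969 in².
A_nv = (15.88 − 4.5·1.1875) × 0.25 = 2.633 in².
A_nt = (1.625 − 0.5·1.1875) × 0.25 = 0.2578 in².
0.6 F_u A_nv = 91.62 kips; 0.6 F_y A_gv = 85.72 kips → shear yielding governs the shear term.
R_n = 85.72 + 1.0 × 58 × 0.2578 = 100.7 kips.
Design strength φR_n = 0.75 × 100.7 = 75.5 kips.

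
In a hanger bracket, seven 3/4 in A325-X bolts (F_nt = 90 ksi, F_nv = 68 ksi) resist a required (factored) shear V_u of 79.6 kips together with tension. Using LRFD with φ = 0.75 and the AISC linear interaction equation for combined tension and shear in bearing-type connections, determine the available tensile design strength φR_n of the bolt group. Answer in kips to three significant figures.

A_b = π·0.75²/4 = 0.4418 in²; f_rv = 79.6 / (7 × 0.4418) = 25.74 ksi.
F'_nt = 1.3 F_nt − (F_nt / φF_nv) f_rv = 1.3·90 − (90/(0.75·68))·25.74 = 71.58 ksi, capped at F_nt → F'_nt = 71.58 ksi.
R_n = F'_nt · A_b · n = 71.58 × 0.4418 × 7 = 221.4 kips.
Design strength φR_n = 0.75 × 221.4 = 166 kips.

166 kips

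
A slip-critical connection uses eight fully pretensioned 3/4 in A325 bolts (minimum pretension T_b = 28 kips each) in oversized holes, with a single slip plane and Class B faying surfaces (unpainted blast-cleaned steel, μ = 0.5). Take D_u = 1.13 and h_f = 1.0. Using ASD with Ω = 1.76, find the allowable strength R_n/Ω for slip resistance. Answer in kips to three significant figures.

71.9 kips

R_n = μ · D_u · h_f · T_b · n_s · n_b = 0.5 × 1.13 × 1.0 × 28 × 1 × 8 = 126.6 kips.
Allowable strength R_n/Ω = 126.6 / 1.76 = 71.9 kips.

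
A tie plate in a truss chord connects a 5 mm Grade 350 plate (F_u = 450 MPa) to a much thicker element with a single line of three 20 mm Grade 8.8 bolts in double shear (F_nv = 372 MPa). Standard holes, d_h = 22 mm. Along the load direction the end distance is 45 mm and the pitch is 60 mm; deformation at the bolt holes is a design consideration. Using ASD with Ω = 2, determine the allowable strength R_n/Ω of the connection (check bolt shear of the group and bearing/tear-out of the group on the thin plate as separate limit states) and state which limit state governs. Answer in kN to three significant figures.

148 kN (bearing governs)

Bolt shear: A_b = π·20²/4 = 314.2 mm²; R_n = 372 × 314.2 × 3 × 2 / 1000 = 701.2 kN → 701.2 / 2 = 351 kN.
Bearing (1.2 l_c t F_u ≤ 2.4 d t F_u): upper limit = 2.4·20·5·450 / 1000 = 108 kN.
  Edge l_c = 45 − 22/2 = 34 → r_n = 91.8 kN; interior l_c = 60 − 22 = 38 → r_n = 102.6 kN.
  R_n,bearing = 1·91.8 + 2·102.6 = 297 kN → 297 / 2 = 148 kN.
Bearing governs: 148 kN.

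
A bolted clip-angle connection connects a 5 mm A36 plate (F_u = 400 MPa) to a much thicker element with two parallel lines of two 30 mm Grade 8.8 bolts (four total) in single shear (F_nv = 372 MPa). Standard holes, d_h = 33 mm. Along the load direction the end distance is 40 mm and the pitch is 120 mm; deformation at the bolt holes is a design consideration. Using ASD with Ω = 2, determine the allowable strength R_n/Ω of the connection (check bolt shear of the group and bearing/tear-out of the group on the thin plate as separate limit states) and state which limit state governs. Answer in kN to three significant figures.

200 kN (bearing governs)

Bolt shear: A_b = π·30²/4 = 706.9 mm²; R_n = 372 × 706.9 × 4 × 1 / 1000 = 1052 kN → 1052 / 2 = 526 kN.
Bearing (1.2 l_c t F_u ≤ 2.4 d t F_u): upper limit = 2.4·30·5·400 / 1000 = 144 kN.
  Edge l_c = 40 − 33/2 = 23.5 → r_n = 56.4 kN; interior l_c = 120 − 33 = 87 → r_n = 144 kN.
  R_n,bearing = 2·56.4 + 2·144 = 400.8 kN → 400.8 / 2 = 200 kN.
Bearing governs: 200 kN.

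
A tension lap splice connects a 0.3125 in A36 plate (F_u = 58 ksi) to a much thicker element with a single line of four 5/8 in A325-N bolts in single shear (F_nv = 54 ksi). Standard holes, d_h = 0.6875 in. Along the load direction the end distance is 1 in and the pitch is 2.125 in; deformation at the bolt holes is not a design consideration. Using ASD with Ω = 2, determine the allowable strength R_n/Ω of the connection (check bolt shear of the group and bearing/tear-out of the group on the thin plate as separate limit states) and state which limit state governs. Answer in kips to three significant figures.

Bolt shear: A_b = π·0.625²/4 = 0.3068 in²; R_n = 54 × 0.3068 × 4 × 1 = 66.27 kips → 66.27 / 2 = 33.1 kips.
Bearing (1.5 l_c t F_u ≤ 3.0 d t F_u): upper limit = 3.0·0.625·0.3125·58 = 33.98 kips.
  Edge l_c = 1 − 0.6875/2 = 0.6562 → r_n = 17.84 kips; interior l_c = 2.125 − 0.6875 = 1.438 → r_n = 33.98 kips.
  R_n,bearing = 1·17.84 + 3·33.98 = 119.8 kips → 119.8 / 2 = 59.9 kips.
Bolt shear governs: 33.1 kips.

33.1 kips (bolt shear governs)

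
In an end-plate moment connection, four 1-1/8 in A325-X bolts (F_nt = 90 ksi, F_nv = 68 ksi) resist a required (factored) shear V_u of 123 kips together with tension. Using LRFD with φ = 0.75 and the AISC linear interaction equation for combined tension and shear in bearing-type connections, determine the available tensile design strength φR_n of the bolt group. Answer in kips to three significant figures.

A_b = π·1.125²/4 = 0.994 in²; f_rv = 123 / (4 × 0.994) = 30.94 ksi.
F'_nt = 1.3 F_nt − (F_nt / φF_nv) f_rv = 1.3·90 − (90/(0.75·68))·30.94 = 62.41 ksi, capped at F_nt → F'_nt = 62.41 ksi.
R_n = F'_nt · A_b · n = 62.41 × 0.994 × 4 = 248.1 kips.
Design strength φR_n = 0.75 × 248.1 = 186 kips.

186 kips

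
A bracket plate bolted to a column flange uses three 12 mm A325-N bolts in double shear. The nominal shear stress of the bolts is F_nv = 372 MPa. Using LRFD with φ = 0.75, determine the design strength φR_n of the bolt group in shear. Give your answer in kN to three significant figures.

189 kN

A_b = π × 12² / 4 = 113.1 mm².
R_n = F_nv · A_b · n · n_s = 372 × 113.1 × 3 × 2 / 1000 = 252.4 kN.
Design strength φR_n = 0.75 × 252.4 = 189 kN.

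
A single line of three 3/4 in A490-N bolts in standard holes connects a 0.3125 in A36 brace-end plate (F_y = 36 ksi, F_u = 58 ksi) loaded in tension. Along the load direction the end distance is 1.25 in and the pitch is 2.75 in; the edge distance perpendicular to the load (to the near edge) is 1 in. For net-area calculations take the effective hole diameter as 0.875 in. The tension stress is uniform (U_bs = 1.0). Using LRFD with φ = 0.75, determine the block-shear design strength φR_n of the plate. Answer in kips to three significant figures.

41.8 kips

Shear plane L_v = 1.25 + 2·2.75 = 6.75 in; A_gv = 6.75 × 0.3125 = 2.109 in².
A_nv = (6.75 − 2.5·0.875) × 0.3125 = 1.426 in².
A_nt = (1 − 0.5·0.875) × 0.3125 = 0.1758 in².
0.6 F_u A_nv = 49.62 kips; 0.6 F_y A_gv = 45.56 kips → shear yielding governs the shear term.
R_n = 45.56 + 1.0 × 58 × 0.1758 = 55.76 kips.
Design strength φR_n = 0.75 × 55.76 = 41.8 kips.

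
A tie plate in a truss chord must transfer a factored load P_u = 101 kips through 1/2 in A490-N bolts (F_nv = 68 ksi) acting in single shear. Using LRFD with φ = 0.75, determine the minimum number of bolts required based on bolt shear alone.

11 bolts

A_b = π·0.5²/4 = 0.1963 in².
Per-bolt design strength φR_n = 0.75 × 68 × 0.1963 × 1 = 10.01 kips.
n ≥ 101 / 10.01 = 10.09 → use 11 bolts.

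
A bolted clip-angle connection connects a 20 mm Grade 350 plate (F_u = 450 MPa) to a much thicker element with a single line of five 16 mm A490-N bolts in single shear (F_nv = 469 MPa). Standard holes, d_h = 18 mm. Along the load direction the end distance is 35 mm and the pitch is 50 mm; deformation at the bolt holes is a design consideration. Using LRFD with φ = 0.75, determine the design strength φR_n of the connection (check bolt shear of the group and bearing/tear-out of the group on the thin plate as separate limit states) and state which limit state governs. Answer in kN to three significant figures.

Bolt shear: A_b = π·16²/4 = 201.1 mm²; R_n = 469 × 201.1 × 5 × 1 / 1000 = 471.5 kN → 0.75 × 471.5 = 354 kN.
Bearing (1.2 l_c t F_u ≤ 2.4 d t F_u): upper limit = 2.4·16·20·450 / 1000 = 345.6 kN.
  Edge l_c = 35 − 18/2 = 26 → r_n = 280.8 kN; interior l_c = 50 − 18 = 32 → r_n = 345.6 kN.
  R_n,bearing = 1·280.8 + 4·345.6 = 1663 kN → 0.75 × 1663 = 1250 kN.
Bolt shear governs: 354 kN.

354 kN (bolt shear governs)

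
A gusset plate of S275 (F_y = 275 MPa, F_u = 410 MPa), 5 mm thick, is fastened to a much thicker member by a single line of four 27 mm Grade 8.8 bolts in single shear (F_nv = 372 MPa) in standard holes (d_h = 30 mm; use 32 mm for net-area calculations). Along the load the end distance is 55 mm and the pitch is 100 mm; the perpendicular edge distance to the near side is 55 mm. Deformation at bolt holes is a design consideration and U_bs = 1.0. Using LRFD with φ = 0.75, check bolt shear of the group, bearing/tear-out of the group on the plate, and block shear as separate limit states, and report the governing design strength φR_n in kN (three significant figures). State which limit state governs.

280 kN (block shear governs)

Bolt shear: A_b = π·27²/4 = 572.6 mm²; R_n = 372 × 572.6 × 4 × 1 / 1000 = 852 kN → 0.75 × 852 = 639 kN.
Bearing: edge l_c = 40, r_n = 98.4 kN; interior l_c = 70, r_n = 132.8 kN; R_n = 98.4 + 3·132.8 = 496.9 kN → 373 kN.
Block shear: A_gv = 1775, A_nv = 1215, A_nt = 195 mm²; R_n = min(0.6F_uA_nv, 0.6F_yA_gv) + U_bs·F_u·A_nt = 372.8 kN → 280 kN.
Block shear governs: 280 kN.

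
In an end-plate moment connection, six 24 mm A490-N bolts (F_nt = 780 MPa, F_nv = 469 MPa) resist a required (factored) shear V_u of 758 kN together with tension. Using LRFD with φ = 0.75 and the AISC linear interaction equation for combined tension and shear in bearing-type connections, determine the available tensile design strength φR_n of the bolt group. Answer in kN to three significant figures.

804 kN

A_b = π·24²/4 = 452.4 mm²; f_rv = 758 × 1000 / (6 × 452.4) = 279.3 MPa.
F'_nt = 1.3 F_nt − (F_nt / φF_nv) f_rv = 1.3·780 − (780/(0.75·469))·279.3 = 394.7 MPa, capped at F_nt → F'_nt = 394.7 MPa.
R_n = F'_nt · A_b · n = 394.7 × 452.4 × 6 / 1000 = 1071 kN.
Design strength φR_n = 0.75 × 1071 = 804 kN.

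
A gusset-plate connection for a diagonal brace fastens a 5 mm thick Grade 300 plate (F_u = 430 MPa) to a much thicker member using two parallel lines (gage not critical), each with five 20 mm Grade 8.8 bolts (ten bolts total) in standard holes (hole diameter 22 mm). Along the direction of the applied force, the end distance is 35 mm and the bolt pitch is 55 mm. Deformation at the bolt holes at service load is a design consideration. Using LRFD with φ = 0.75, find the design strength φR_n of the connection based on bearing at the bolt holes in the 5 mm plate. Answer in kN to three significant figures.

Per bolt r_n = 1.2 l_c t F_u ≤ 2.4 d t F_u; upper limit = 2.4 × 20 × 5 × 430 / 1000 = 103.2 kN.
Edge bolt: l_c = 35 − 22/2 = 24 mm → 1.2 × 24 × 5 × 430 / 1000 = 61.92 → r_n = 61.92 kN.
Interior bolts: l_c = 55 − 22 = 33 mm → 1.2 × 33 × 5 × 430 / 1000 = 85.14 → r_n = 85.14 kN.
R_n = 2 × 61.92 + 8 × 85.14 = 805 kN.
Design strength φR_n = 0.75 × 805 = 604 kN.

604 kN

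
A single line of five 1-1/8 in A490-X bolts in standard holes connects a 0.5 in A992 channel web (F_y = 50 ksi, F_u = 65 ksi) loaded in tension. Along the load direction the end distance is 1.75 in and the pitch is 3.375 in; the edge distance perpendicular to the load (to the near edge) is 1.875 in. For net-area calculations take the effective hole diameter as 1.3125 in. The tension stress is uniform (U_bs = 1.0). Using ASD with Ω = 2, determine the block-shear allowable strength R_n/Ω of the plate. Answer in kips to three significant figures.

111 kips

Shear plane L_v = 1.75 + 4·3.375 = 15.25 in; A_gv = 15.25 × 0.5 = 7.625 in².
A_nv = (15.25 − 4.5·1.3125) × 0.5 = 4.672 in².
A_nt = (1.875 − 0.5·1.3125) × 0.5 = 0.6094 in².
0.6 F_u A_nv = 182.2 kips; 0.6 F_y A_gv = 228.8 kips → shear rupture governs the shear term.
R_n = 182.2 + 1.0 × 65 × 0.6094 = 221.8 kips.
Allowable strength R_n/Ω = 221.8 / 2 = 111 kips.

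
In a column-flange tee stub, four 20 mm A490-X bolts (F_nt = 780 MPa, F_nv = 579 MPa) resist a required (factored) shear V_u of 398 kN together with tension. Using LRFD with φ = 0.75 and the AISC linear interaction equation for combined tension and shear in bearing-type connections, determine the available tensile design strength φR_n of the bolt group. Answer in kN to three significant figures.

A_b = π·20²/4 = 314.2 mm²; f_rv = 398 × 1000 / (4 × 314.2) = 316.7 MPa.
F'_nt = 1.3 F_nt − (F_nt / φF_nv) f_rv = 1.3·780 − (780/(0.75·579))·316.7 = 445.1 MPa, capped at F_nt → F'_nt = 445.1 MPa.
R_n = F'_nt · A_b · n = 445.1 × 314.2 × 4 / 1000 = 559.3 kN.
Design strength φR_n = 0.75 × 559.3 = 420 kN.

420 kN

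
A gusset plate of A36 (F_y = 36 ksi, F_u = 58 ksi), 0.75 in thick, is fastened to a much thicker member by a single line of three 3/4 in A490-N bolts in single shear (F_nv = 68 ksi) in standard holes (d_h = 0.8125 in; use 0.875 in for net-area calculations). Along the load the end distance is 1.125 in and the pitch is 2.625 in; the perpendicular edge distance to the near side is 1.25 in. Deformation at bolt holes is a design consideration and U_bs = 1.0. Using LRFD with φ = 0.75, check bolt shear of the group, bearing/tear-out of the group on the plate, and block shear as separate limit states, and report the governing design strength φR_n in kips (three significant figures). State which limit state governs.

Bolt shear: A_b = π·0.75²/4 = 0.4418 in²; R_n = 68 × 0.4418 × 3 × 1 = 90.12 kips → 0.75 × 90.12 = 67.6 kips.
Bearing: edge l_c = 0.7188, r_n = 37.52 kips; interior l_c = 1.812, r_n = 78.3 kips; R_n = 37.52 + 2·78.3 = 194.1 kips → 146 kips.
Block shear: A_gv = 4.781, A_nv = 3.141, A_nt = 0.6094 in²; R_n = min(0.6F_uA_nv, 0.6F_yA_gv) + U_bs·F_u·A_nt = 138.6 kips → 104 kips.
Bolt shear governs: 67.6 kips.

67.6 kips (bolt shear governs)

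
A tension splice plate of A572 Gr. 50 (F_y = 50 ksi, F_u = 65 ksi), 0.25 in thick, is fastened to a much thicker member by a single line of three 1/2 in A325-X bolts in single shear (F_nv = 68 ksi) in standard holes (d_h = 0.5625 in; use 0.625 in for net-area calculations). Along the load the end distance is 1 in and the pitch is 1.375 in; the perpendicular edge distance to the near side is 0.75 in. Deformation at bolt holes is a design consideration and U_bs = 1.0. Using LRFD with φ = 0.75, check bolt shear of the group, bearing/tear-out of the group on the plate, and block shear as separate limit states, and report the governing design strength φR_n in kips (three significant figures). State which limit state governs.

21.3 kips (block shear governs)

Bolt shear: A_b = π·0.5²/4 = 0.1963 in²; R_n = 68 × 0.1963 × 3 × 1 = 40.06 kips → 0.75 × 40.06 = 30 kips.
Bearing: edge l_c = 0.7188, r_n = 14.02 kips; interior l_c = 0.8125, r_n = 15.84 kips; R_n = 14.02 + 2·15.84 = 45.7 kips → 34.3 kips.
Block shear: A_gv = 0.9375, A_nv = 0.5469, A_nt = 0.1094 in²; R_n = min(0.6F_uA_nv, 0.6F_yA_gv) + U_bs·F_u·A_nt = 28.44 kips → 21.3 kips.
Block shear governs: 21.3 kips.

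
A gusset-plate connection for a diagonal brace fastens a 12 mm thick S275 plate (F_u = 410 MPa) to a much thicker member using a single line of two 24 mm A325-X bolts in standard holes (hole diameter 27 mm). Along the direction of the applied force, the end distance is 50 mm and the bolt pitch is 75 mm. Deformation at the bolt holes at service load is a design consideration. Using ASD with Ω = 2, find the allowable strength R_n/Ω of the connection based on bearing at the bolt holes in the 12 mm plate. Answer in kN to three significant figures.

249 kN

Per bolt r_n = 1.2 l_c t F_u ≤ 2.4 d t F_u; upper limit = 2.4 × 24 × 12 × 410 / 1000 = 283.4 kN.
Edge bolt: l_c = 50 − 27/2 = 36.5 mm → 1.2 × 36.5 × 12 × 410 / 1000 = 215.5 → r_n = 215.5 kN.
Interior bolts: l_c = 75 − 27 = 48 mm → 1.2 × 48 × 12 × 410 / 1000 = 283.4 → r_n = 283.4 kN.
R_n = 1 × 215.5 + 1 × 283.4 = 498.9 kN.
Allowable strength R_n/Ω = 498.9 / 2 = 249 kN.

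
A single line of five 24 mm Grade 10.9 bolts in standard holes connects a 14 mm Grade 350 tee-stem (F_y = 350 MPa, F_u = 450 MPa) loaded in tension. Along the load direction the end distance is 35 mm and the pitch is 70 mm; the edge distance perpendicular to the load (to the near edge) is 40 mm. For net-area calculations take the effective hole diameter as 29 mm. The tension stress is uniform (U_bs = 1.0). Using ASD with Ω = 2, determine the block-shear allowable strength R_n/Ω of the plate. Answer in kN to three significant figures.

Shear plane L_v = 35 + 4·70 = 315 mm; A_gv = 315 × 14 = 4410 mm².
A_nv = (315 − 4.5·29) × 14 = 2583 mm².
A_nt = (40 − 0.5·29) × 14 = 357 mm².
0.6 F_u A_nv = 697.4 kN; 0.6 F_y A_gv = 926.1 kN → shear rupture governs the shear term.
R_n = 697.4 + 1.0 × 450 × 357 / 1000 = 858.1 kN.
Allowable strength R_n/Ω = 858.1 / 2 = 429 kN.

429 kN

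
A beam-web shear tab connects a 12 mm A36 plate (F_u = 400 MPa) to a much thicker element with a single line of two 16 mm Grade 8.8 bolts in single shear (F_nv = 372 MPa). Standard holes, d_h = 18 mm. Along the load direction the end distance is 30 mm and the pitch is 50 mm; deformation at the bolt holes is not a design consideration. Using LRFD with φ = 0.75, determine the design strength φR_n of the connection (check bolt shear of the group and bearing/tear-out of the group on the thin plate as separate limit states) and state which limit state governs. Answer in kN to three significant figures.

112 kN (bolt shear governs)

Bolt shear: A_b = π·16²/4 = 201.1 mm²; R_n = 372 × 201.1 × 2 × 1 / 1000 = 149.6 kN → 0.75 × 149.6 = 112 kN.
Bearing (1.5 l_c t F_u ≤ 3.0 d t F_u): upper limit = 3.0·16·12·400 / 1000 = 230.4 kN.
  Edge l_c = 30 − 18/2 = 21 → r_n = 151.2 kN; interior l_c = 50 − 18 = 32 → r_n = 230.4 kN.
  R_n,bearing = 1·151.2 + 1·230.4 = 381.6 kN → 0.75 × 381.6 = 286 kN.
Bolt shear governs: 112 kN.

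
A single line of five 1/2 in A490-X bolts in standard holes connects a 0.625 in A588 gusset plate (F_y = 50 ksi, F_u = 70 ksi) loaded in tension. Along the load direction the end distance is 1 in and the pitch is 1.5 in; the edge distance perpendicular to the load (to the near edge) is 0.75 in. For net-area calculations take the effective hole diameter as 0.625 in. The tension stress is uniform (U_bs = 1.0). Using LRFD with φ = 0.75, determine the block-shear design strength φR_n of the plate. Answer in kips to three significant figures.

Shear plane L_v = 1 + 4·1.5 = 7 in; A_gv = 7 × 0.625 = 4.375 in².
A_nv = (7 − 4.5·0.625) × 0.625 = 2.617 in².
A_nt = (0.75 − 0.5·0.625) × 0.625 = 0.2734 in².
0.6 F_u A_nv = 109.9 kips; 0.6 F_y A_gv = 131.2 kips → shear rupture governs the shear term.
R_n = 109.9 + 1.0 × 70 × 0.2734 = 129.1 kips.
Design strength φR_n = 0.75 × 129.1 = 96.8 kips.

96.8 kips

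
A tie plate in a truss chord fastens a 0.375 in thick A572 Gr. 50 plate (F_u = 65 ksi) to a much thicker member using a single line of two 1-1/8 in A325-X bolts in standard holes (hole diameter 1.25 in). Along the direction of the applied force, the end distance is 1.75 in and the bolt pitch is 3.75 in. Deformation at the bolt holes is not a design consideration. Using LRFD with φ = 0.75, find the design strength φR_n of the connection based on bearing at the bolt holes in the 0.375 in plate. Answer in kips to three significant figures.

92.5 kips

Per bolt r_n = 1.5 l_c t F_u ≤ 3.0 d t F_u; upper limit = 3.0 × 1.125 × 0.375 × 65 = 82.27 kips.
Edge bolt: l_c = 1.75 − 1.25/2 = 1.125 in → 1.5 × 1.125 × 0.375 × 65 = 41.13 → r_n = 41.13 kips.
Interior bolts: l_c = 3.75 − 1.25 = 2.5 in → 1.5 × 2.5 × 0.375 × 65 = 91.41 → r_n = 82.27 kips.
R_n = 1 × 41.13 + 1 × 82.27 = 123.4 kips.
Design strength φR_n = 0.75 × 123.4 = 92.5 kips.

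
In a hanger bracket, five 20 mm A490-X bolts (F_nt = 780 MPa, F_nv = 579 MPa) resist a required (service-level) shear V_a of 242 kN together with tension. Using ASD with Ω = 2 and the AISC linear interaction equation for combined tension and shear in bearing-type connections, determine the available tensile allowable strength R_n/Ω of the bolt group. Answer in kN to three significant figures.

A_b = π·20²/4 = 314.2 mm²; f_rv = 242 × 1000 / (5 × 314.2) = 154.1 MPa.
F'_nt = 1.3 F_nt − (Ω F_nt / F_nv) f_rv = 1.3·780 − (2·780/579)·154.1 = 598.9 MPa, capped at F_nt → F'_nt = 598.9 MPa.
R_n = F'_nt · A_b · n = 598.9 × 314.2 × 5 / 1000 = 940.8 kN.
Allowable strength R_n/Ω = 940.8 / 2 = 470 kN.

470 kN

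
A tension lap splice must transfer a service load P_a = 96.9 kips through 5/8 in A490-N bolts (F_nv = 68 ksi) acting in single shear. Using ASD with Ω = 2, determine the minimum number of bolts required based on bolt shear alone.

A_b = π·0.625²/4 = 0.3068 in².
Per-bolt allowable strength R_n/Ω = 68 × 0.3068 × 1 / 2 = 10.43 kips.
n ≥ 96.9 / 10.43 = 9.29 → use 10 bolts.

10 bolts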